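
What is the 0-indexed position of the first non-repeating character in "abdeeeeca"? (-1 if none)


Input: abdeeeeca
Character frequencies:
  'a': 2
  'b': 1
  'c': 1
  'd': 1
  'e': 4
Scanning left to right for freq == 1:
  Position 0 ('a'): freq=2, skip
  Position 1 ('b'): unique! => answer = 1

1


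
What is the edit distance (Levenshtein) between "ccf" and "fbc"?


Computing edit distance: "ccf" -> "fbc"
DP table:
           f    b    c
      0    1    2    3
  c   1    1    2    2
  c   2    2    2    2
  f   3    2    3    3
Edit distance = dp[3][3] = 3

3


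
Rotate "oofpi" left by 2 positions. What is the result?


Input: "oofpi", rotate left by 2
First 2 characters: "oo"
Remaining characters: "fpi"
Concatenate remaining + first: "fpi" + "oo" = "fpioo"

fpioo


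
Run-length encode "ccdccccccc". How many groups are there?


Input: ccdccccccc
Scanning for consecutive runs:
  Group 1: 'c' x 2 (positions 0-1)
  Group 2: 'd' x 1 (positions 2-2)
  Group 3: 'c' x 7 (positions 3-9)
Total groups: 3

3


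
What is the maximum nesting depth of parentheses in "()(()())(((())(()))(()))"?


Input: "()(()())(((())(()))(()))"
Tracking depth:
  Position 0 '(': depth becomes 1
  Position 1 ')': depth becomes 0
  Position 2 '(': depth becomes 1
  Position 3 '(': depth becomes 2
  Position 4 ')': depth becomes 1
  Position 5 '(': depth becomes 2
  Position 6 ')': depth becomes 1
  Position 7 ')': depth becomes 0
  Position 8 '(': depth becomes 1
  Position 9 '(': depth becomes 2
  Position 10 '(': depth becomes 3
  Position 11 '(': depth becomes 4
  Position 12 ')': depth becomes 3
  Position 13 ')': depth becomes 2
  Position 14 '(': depth becomes 3
  Position 15 '(': depth becomes 4
  Position 16 ')': depth becomes 3
  Position 17 ')': depth becomes 2
  Position 18 ')': depth becomes 1
  Position 19 '(': depth becomes 2
  Position 20 '(': depth becomes 3
  Position 21 ')': depth becomes 2
  Position 22 ')': depth becomes 1
  Position 23 ')': depth becomes 0
Maximum depth reached: 4

4


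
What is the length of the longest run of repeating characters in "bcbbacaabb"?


Input: "bcbbacaabb"
Scanning for longest run:
  Position 1 ('c'): new char, reset run to 1
  Position 2 ('b'): new char, reset run to 1
  Position 3 ('b'): continues run of 'b', length=2
  Position 4 ('a'): new char, reset run to 1
  Position 5 ('c'): new char, reset run to 1
  Position 6 ('a'): new char, reset run to 1
  Position 7 ('a'): continues run of 'a', length=2
  Position 8 ('b'): new char, reset run to 1
  Position 9 ('b'): continues run of 'b', length=2
Longest run: 'b' with length 2

2


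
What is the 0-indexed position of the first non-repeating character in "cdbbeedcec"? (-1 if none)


Input: cdbbeedcec
Character frequencies:
  'b': 2
  'c': 3
  'd': 2
  'e': 3
Scanning left to right for freq == 1:
  Position 0 ('c'): freq=3, skip
  Position 1 ('d'): freq=2, skip
  Position 2 ('b'): freq=2, skip
  Position 3 ('b'): freq=2, skip
  Position 4 ('e'): freq=3, skip
  Position 5 ('e'): freq=3, skip
  Position 6 ('d'): freq=2, skip
  Position 7 ('c'): freq=3, skip
  Position 8 ('e'): freq=3, skip
  Position 9 ('c'): freq=3, skip
  No unique character found => answer = -1

-1


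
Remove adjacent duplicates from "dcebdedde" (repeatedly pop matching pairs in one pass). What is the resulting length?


Input: dcebdedde
Stack-based adjacent duplicate removal:
  Read 'd': push. Stack: d
  Read 'c': push. Stack: dc
  Read 'e': push. Stack: dce
  Read 'b': push. Stack: dceb
  Read 'd': push. Stack: dcebd
  Read 'e': push. Stack: dcebde
  Read 'd': push. Stack: dcebded
  Read 'd': matches stack top 'd' => pop. Stack: dcebde
  Read 'e': matches stack top 'e' => pop. Stack: dcebd
Final stack: "dcebd" (length 5)

5


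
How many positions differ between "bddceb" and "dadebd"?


Comparing "bddceb" and "dadebd" position by position:
  Position 0: 'b' vs 'd' => DIFFER
  Position 1: 'd' vs 'a' => DIFFER
  Position 2: 'd' vs 'd' => same
  Position 3: 'c' vs 'e' => DIFFER
  Position 4: 'e' vs 'b' => DIFFER
  Position 5: 'b' vs 'd' => DIFFER
Positions that differ: 5

5


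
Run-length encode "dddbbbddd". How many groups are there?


Input: dddbbbddd
Scanning for consecutive runs:
  Group 1: 'd' x 3 (positions 0-2)
  Group 2: 'b' x 3 (positions 3-5)
  Group 3: 'd' x 3 (positions 6-8)
Total groups: 3

3


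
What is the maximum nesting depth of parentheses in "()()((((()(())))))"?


Input: "()()((((()(())))))"
Tracking depth:
  Position 0 '(': depth becomes 1
  Position 1 ')': depth becomes 0
  Position 2 '(': depth becomes 1
  Position 3 ')': depth becomes 0
  Position 4 '(': depth becomes 1
  Position 5 '(': depth becomes 2
  Position 6 '(': depth becomes 3
  Position 7 '(': depth becomes 4
  Position 8 '(': depth becomes 5
  Position 9 ')': depth becomes 4
  Position 10 '(': depth becomes 5
  Position 11 '(': depth becomes 6
  Position 12 ')': depth becomes 5
  Position 13 ')': depth becomes 4
  Position 14 ')': depth becomes 3
  Position 15 ')': depth becomes 2
  Position 16 ')': depth becomes 1
  Position 17 ')': depth becomes 0
Maximum depth reached: 6

6


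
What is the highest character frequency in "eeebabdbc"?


Input: eeebabdbc
Character counts:
  'a': 1
  'b': 3
  'c': 1
  'd': 1
  'e': 3
Maximum frequency: 3

3


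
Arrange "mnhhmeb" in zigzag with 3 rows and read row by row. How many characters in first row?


Zigzag "mnhhmeb" into 3 rows:
Placing characters:
  'm' => row 0
  'n' => row 1
  'h' => row 2
  'h' => row 1
  'm' => row 0
  'e' => row 1
  'b' => row 2
Rows:
  Row 0: "mm"
  Row 1: "nhe"
  Row 2: "hb"
First row length: 2

2


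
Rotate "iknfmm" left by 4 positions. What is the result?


Input: "iknfmm", rotate left by 4
First 4 characters: "iknf"
Remaining characters: "mm"
Concatenate remaining + first: "mm" + "iknf" = "mmiknf"

mmiknf


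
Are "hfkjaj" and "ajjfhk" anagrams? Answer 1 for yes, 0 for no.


Strings: "hfkjaj", "ajjfhk"
Sorted first:  afhjjk
Sorted second: afhjjk
Sorted forms match => anagrams

1


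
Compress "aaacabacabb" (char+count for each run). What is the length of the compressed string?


Input: aaacabacabb
Runs:
  'a' x 3 => "a3"
  'c' x 1 => "c1"
  'a' x 1 => "a1"
  'b' x 1 => "b1"
  'a' x 1 => "a1"
  'c' x 1 => "c1"
  'a' x 1 => "a1"
  'b' x 2 => "b2"
Compressed: "a3c1a1b1a1c1a1b2"
Compressed length: 16

16


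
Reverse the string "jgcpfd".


Input: jgcpfd
Reading characters right to left:
  Position 5: 'd'
  Position 4: 'f'
  Position 3: 'p'
  Position 2: 'c'
  Position 1: 'g'
  Position 0: 'j'
Reversed: dfpcgj

dfpcgj


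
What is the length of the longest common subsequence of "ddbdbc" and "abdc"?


LCS of "ddbdbc" and "abdc"
DP table:
           a    b    d    c
      0    0    0    0    0
  d   0    0    0    1    1
  d   0    0    0    1    1
  b   0    0    1    1    1
  d   0    0    1    2    2
  b   0    0    1    2    2
  c   0    0    1    2    3
LCS length = dp[6][4] = 3

3


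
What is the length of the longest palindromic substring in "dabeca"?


Input: "dabeca"
Checking substrings for palindromes:
  No multi-char palindromic substrings found
Longest palindromic substring: "d" with length 1

1


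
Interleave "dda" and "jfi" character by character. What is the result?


Interleaving "dda" and "jfi":
  Position 0: 'd' from first, 'j' from second => "dj"
  Position 1: 'd' from first, 'f' from second => "df"
  Position 2: 'a' from first, 'i' from second => "ai"
Result: djdfai

djdfai


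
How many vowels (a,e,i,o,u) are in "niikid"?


Input: niikid
Checking each character:
  'n' at position 0: consonant
  'i' at position 1: vowel (running total: 1)
  'i' at position 2: vowel (running total: 2)
  'k' at position 3: consonant
  'i' at position 4: vowel (running total: 3)
  'd' at position 5: consonant
Total vowels: 3

3


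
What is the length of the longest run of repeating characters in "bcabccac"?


Input: "bcabccac"
Scanning for longest run:
  Position 1 ('c'): new char, reset run to 1
  Position 2 ('a'): new char, reset run to 1
  Position 3 ('b'): new char, reset run to 1
  Position 4 ('c'): new char, reset run to 1
  Position 5 ('c'): continues run of 'c', length=2
  Position 6 ('a'): new char, reset run to 1
  Position 7 ('c'): new char, reset run to 1
Longest run: 'c' with length 2

2


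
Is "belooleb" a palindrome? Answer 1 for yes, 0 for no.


Input: belooleb
Reversed: belooleb
  Compare pos 0 ('b') with pos 7 ('b'): match
  Compare pos 1 ('e') with pos 6 ('e'): match
  Compare pos 2 ('l') with pos 5 ('l'): match
  Compare pos 3 ('o') with pos 4 ('o'): match
Result: palindrome

1


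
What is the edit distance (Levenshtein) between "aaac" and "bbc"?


Computing edit distance: "aaac" -> "bbc"
DP table:
           b    b    c
      0    1    2    3
  a   1    1    2    3
  a   2    2    2    3
  a   3    3    3    3
  c   4    4    4    3
Edit distance = dp[4][3] = 3

3


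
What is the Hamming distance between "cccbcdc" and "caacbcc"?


Comparing "cccbcdc" and "caacbcc" position by position:
  Position 0: 'c' vs 'c' => same
  Position 1: 'c' vs 'a' => differ
  Position 2: 'c' vs 'a' => differ
  Position 3: 'b' vs 'c' => differ
  Position 4: 'c' vs 'b' => differ
  Position 5: 'd' vs 'c' => differ
  Position 6: 'c' vs 'c' => same
Total differences (Hamming distance): 5

5


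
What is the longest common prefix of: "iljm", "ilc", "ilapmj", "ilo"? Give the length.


Words: iljm, ilc, ilapmj, ilo
  Position 0: all 'i' => match
  Position 1: all 'l' => match
  Position 2: ('j', 'c', 'a', 'o') => mismatch, stop
LCP = "il" (length 2)

2


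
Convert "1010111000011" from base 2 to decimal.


Input: "1010111000011" in base 2
Positional expansion:
  Digit '1' (value 1) x 2^12 = 4096
  Digit '0' (value 0) x 2^11 = 0
  Digit '1' (value 1) x 2^10 = 1024
  Digit '0' (value 0) x 2^9 = 0
  Digit '1' (value 1) x 2^8 = 256
  Digit '1' (value 1) x 2^7 = 128
  Digit '1' (value 1) x 2^6 = 64
  Digit '0' (value 0) x 2^5 = 0
  Digit '0' (value 0) x 2^4 = 0
  Digit '0' (value 0) x 2^3 = 0
  Digit '0' (value 0) x 2^2 = 0
  Digit '1' (value 1) x 2^1 = 2
  Digit '1' (value 1) x 2^0 = 1
Sum = 5571

5571


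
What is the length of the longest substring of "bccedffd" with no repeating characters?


Input: "bccedffd"
Sliding window (track last position of each char):
  Position 0 ('b'): window [0,0] length 1 -- new best
  Position 1 ('c'): window [0,1] length 2 -- new best
  Position 2 ('c'): repeat (last at 1), move window start to 2
  Position 2 ('c'): window [2,2] length 1
  Position 3 ('e'): window [2,3] length 2
  Position 4 ('d'): window [2,4] length 3 -- new best
  Position 5 ('f'): window [2,5] length 4 -- new best
  Position 6 ('f'): repeat (last at 5), move window start to 6
  Position 6 ('f'): window [6,6] length 1
  Position 7 ('d'): window [6,7] length 2
Longest substring with no repeats: "cedf" with length 4

4


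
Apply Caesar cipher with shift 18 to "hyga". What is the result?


Caesar cipher: shift "hyga" by 18
  'h' (pos 7) + 18 = pos 25 = 'z'
  'y' (pos 24) + 18 = pos 16 = 'q'
  'g' (pos 6) + 18 = pos 24 = 'y'
  'a' (pos 0) + 18 = pos 18 = 's'
Result: zqys

zqys


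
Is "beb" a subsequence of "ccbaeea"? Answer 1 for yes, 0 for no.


Check if "beb" is a subsequence of "ccbaeea"
Greedy scan:
  Position 0 ('c'): no match needed
  Position 1 ('c'): no match needed
  Position 2 ('b'): matches sub[0] = 'b'
  Position 3 ('a'): no match needed
  Position 4 ('e'): matches sub[1] = 'e'
  Position 5 ('e'): no match needed
  Position 6 ('a'): no match needed
Only matched 2/3 characters => not a subsequence

0


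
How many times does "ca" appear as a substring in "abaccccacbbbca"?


Searching for "ca" in "abaccccacbbbca"
Scanning each position:
  Position 0: "ab" => no
  Position 1: "ba" => no
  Position 2: "ac" => no
  Position 3: "cc" => no
  Position 4: "cc" => no
  Position 5: "cc" => no
  Position 6: "ca" => MATCH
  Position 7: "ac" => no
  Position 8: "cb" => no
  Position 9: "bb" => no
  Position 10: "bb" => no
  Position 11: "bc" => no
  Position 12: "ca" => MATCH
Total occurrences: 2

2


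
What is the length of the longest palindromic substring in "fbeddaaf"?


Input: "fbeddaaf"
Checking substrings for palindromes:
  [3:5] "dd" (len 2) => palindrome
  [5:7] "aa" (len 2) => palindrome
Longest palindromic substring: "dd" with length 2

2


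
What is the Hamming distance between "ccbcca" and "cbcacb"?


Comparing "ccbcca" and "cbcacb" position by position:
  Position 0: 'c' vs 'c' => same
  Position 1: 'c' vs 'b' => differ
  Position 2: 'b' vs 'c' => differ
  Position 3: 'c' vs 'a' => differ
  Position 4: 'c' vs 'c' => same
  Position 5: 'a' vs 'b' => differ
Total differences (Hamming distance): 4

4


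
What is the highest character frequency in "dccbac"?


Input: dccbac
Character counts:
  'a': 1
  'b': 1
  'c': 3
  'd': 1
Maximum frequency: 3

3


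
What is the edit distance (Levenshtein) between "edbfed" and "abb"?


Computing edit distance: "edbfed" -> "abb"
DP table:
           a    b    b
      0    1    2    3
  e   1    1    2    3
  d   2    2    2    3
  b   3    3    2    2
  f   4    4    3    3
  e   5    5    4    4
  d   6    6    5    5
Edit distance = dp[6][3] = 5

5


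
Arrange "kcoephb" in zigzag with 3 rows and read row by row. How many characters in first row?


Zigzag "kcoephb" into 3 rows:
Placing characters:
  'k' => row 0
  'c' => row 1
  'o' => row 2
  'e' => row 1
  'p' => row 0
  'h' => row 1
  'b' => row 2
Rows:
  Row 0: "kp"
  Row 1: "ceh"
  Row 2: "ob"
First row length: 2

2


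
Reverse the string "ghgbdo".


Input: ghgbdo
Reading characters right to left:
  Position 5: 'o'
  Position 4: 'd'
  Position 3: 'b'
  Position 2: 'g'
  Position 1: 'h'
  Position 0: 'g'
Reversed: odbghg

odbghg


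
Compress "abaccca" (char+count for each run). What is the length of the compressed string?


Input: abaccca
Runs:
  'a' x 1 => "a1"
  'b' x 1 => "b1"
  'a' x 1 => "a1"
  'c' x 3 => "c3"
  'a' x 1 => "a1"
Compressed: "a1b1a1c3a1"
Compressed length: 10

10


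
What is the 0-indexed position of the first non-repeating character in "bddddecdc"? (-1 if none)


Input: bddddecdc
Character frequencies:
  'b': 1
  'c': 2
  'd': 5
  'e': 1
Scanning left to right for freq == 1:
  Position 0 ('b'): unique! => answer = 0

0


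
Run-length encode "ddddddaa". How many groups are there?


Input: ddddddaa
Scanning for consecutive runs:
  Group 1: 'd' x 6 (positions 0-5)
  Group 2: 'a' x 2 (positions 6-7)
Total groups: 2

2


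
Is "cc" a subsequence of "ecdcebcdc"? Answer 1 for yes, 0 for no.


Check if "cc" is a subsequence of "ecdcebcdc"
Greedy scan:
  Position 0 ('e'): no match needed
  Position 1 ('c'): matches sub[0] = 'c'
  Position 2 ('d'): no match needed
  Position 3 ('c'): matches sub[1] = 'c'
  Position 4 ('e'): no match needed
  Position 5 ('b'): no match needed
  Position 6 ('c'): no match needed
  Position 7 ('d'): no match needed
  Position 8 ('c'): no match needed
All 2 characters matched => is a subsequence

1


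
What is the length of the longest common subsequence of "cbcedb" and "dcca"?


LCS of "cbcedb" and "dcca"
DP table:
           d    c    c    a
      0    0    0    0    0
  c   0    0    1    1    1
  b   0    0    1    1    1
  c   0    0    1    2    2
  e   0    0    1    2    2
  d   0    1    1    2    2
  b   0    1    1    2    2
LCS length = dp[6][4] = 2

2


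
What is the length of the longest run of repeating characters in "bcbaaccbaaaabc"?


Input: "bcbaaccbaaaabc"
Scanning for longest run:
  Position 1 ('c'): new char, reset run to 1
  Position 2 ('b'): new char, reset run to 1
  Position 3 ('a'): new char, reset run to 1
  Position 4 ('a'): continues run of 'a', length=2
  Position 5 ('c'): new char, reset run to 1
  Position 6 ('c'): continues run of 'c', length=2
  Position 7 ('b'): new char, reset run to 1
  Position 8 ('a'): new char, reset run to 1
  Position 9 ('a'): continues run of 'a', length=2
  Position 10 ('a'): continues run of 'a', length=3
  Position 11 ('a'): continues run of 'a', length=4
  Position 12 ('b'): new char, reset run to 1
  Position 13 ('c'): new char, reset run to 1
Longest run: 'a' with length 4

4


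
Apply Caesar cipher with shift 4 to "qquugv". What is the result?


Caesar cipher: shift "qquugv" by 4
  'q' (pos 16) + 4 = pos 20 = 'u'
  'q' (pos 16) + 4 = pos 20 = 'u'
  'u' (pos 20) + 4 = pos 24 = 'y'
  'u' (pos 20) + 4 = pos 24 = 'y'
  'g' (pos 6) + 4 = pos 10 = 'k'
  'v' (pos 21) + 4 = pos 25 = 'z'
Result: uuyykz

uuyykz


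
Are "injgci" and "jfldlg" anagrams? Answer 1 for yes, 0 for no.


Strings: "injgci", "jfldlg"
Sorted first:  cgiijn
Sorted second: dfgjll
Differ at position 0: 'c' vs 'd' => not anagrams

0


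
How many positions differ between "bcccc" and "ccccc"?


Comparing "bcccc" and "ccccc" position by position:
  Position 0: 'b' vs 'c' => DIFFER
  Position 1: 'c' vs 'c' => same
  Position 2: 'c' vs 'c' => same
  Position 3: 'c' vs 'c' => same
  Position 4: 'c' vs 'c' => same
Positions that differ: 1

1


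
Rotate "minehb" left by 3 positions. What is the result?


Input: "minehb", rotate left by 3
First 3 characters: "min"
Remaining characters: "ehb"
Concatenate remaining + first: "ehb" + "min" = "ehbmin"

ehbmin


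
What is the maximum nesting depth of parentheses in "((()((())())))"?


Input: "((()((())())))"
Tracking depth:
  Position 0 '(': depth becomes 1
  Position 1 '(': depth becomes 2
  Position 2 '(': depth becomes 3
  Position 3 ')': depth becomes 2
  Position 4 '(': depth becomes 3
  Position 5 '(': depth becomes 4
  Position 6 '(': depth becomes 5
  Position 7 ')': depth becomes 4
  Position 8 ')': depth becomes 3
  Position 9 '(': depth becomes 4
  Position 10 ')': depth becomes 3
  Position 11 ')': depth becomes 2
  Position 12 ')': depth becomes 1
  Position 13 ')': depth becomes 0
Maximum depth reached: 5

5


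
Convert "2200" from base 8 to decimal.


Input: "2200" in base 8
Positional expansion:
  Digit '2' (value 2) x 8^3 = 1024
  Digit '2' (value 2) x 8^2 = 128
  Digit '0' (value 0) x 8^1 = 0
  Digit '0' (value 0) x 8^0 = 0
Sum = 1152

1152


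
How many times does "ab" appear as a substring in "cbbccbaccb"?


Searching for "ab" in "cbbccbaccb"
Scanning each position:
  Position 0: "cb" => no
  Position 1: "bb" => no
  Position 2: "bc" => no
  Position 3: "cc" => no
  Position 4: "cb" => no
  Position 5: "ba" => no
  Position 6: "ac" => no
  Position 7: "cc" => no
  Position 8: "cb" => no
Total occurrences: 0

0


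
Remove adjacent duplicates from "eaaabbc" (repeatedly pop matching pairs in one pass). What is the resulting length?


Input: eaaabbc
Stack-based adjacent duplicate removal:
  Read 'e': push. Stack: e
  Read 'a': push. Stack: ea
  Read 'a': matches stack top 'a' => pop. Stack: e
  Read 'a': push. Stack: ea
  Read 'b': push. Stack: eab
  Read 'b': matches stack top 'b' => pop. Stack: ea
  Read 'c': push. Stack: eac
Final stack: "eac" (length 3)

3


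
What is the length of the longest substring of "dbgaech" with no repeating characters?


Input: "dbgaech"
Sliding window (track last position of each char):
  Position 0 ('d'): window [0,0] length 1 -- new best
  Position 1 ('b'): window [0,1] length 2 -- new best
  Position 2 ('g'): window [0,2] length 3 -- new best
  Position 3 ('a'): window [0,3] length 4 -- new best
  Position 4 ('e'): window [0,4] length 5 -- new best
  Position 5 ('c'): window [0,5] length 6 -- new best
  Position 6 ('h'): window [0,6] length 7 -- new best
Longest substring with no repeats: "dbgaech" with length 7

7


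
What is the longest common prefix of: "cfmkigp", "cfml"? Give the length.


Words: cfmkigp, cfml
  Position 0: all 'c' => match
  Position 1: all 'f' => match
  Position 2: all 'm' => match
  Position 3: ('k', 'l') => mismatch, stop
LCP = "cfm" (length 3)

3


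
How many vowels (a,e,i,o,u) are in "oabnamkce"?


Input: oabnamkce
Checking each character:
  'o' at position 0: vowel (running total: 1)
  'a' at position 1: vowel (running total: 2)
  'b' at position 2: consonant
  'n' at position 3: consonant
  'a' at position 4: vowel (running total: 3)
  'm' at position 5: consonant
  'k' at position 6: consonant
  'c' at position 7: consonant
  'e' at position 8: vowel (running total: 4)
Total vowels: 4

4


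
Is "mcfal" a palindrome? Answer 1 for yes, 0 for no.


Input: mcfal
Reversed: lafcm
  Compare pos 0 ('m') with pos 4 ('l'): MISMATCH
  Compare pos 1 ('c') with pos 3 ('a'): MISMATCH
Result: not a palindrome

0


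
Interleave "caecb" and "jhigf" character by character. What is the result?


Interleaving "caecb" and "jhigf":
  Position 0: 'c' from first, 'j' from second => "cj"
  Position 1: 'a' from first, 'h' from second => "ah"
  Position 2: 'e' from first, 'i' from second => "ei"
  Position 3: 'c' from first, 'g' from second => "cg"
  Position 4: 'b' from first, 'f' from second => "bf"
Result: cjaheicgbf

cjaheicgbf


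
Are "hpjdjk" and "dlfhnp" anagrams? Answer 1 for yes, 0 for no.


Strings: "hpjdjk", "dlfhnp"
Sorted first:  dhjjkp
Sorted second: dfhlnp
Differ at position 1: 'h' vs 'f' => not anagrams

0


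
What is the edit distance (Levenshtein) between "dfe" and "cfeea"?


Computing edit distance: "dfe" -> "cfeea"
DP table:
           c    f    e    e    a
      0    1    2    3    4    5
  d   1    1    2    3    4    5
  f   2    2    1    2    3    4
  e   3    3    2    1    2    3
Edit distance = dp[3][5] = 3

3


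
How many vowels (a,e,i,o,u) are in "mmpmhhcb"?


Input: mmpmhhcb
Checking each character:
  'm' at position 0: consonant
  'm' at position 1: consonant
  'p' at position 2: consonant
  'm' at position 3: consonant
  'h' at position 4: consonant
  'h' at position 5: consonant
  'c' at position 6: consonant
  'b' at position 7: consonant
Total vowels: 0

0


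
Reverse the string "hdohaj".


Input: hdohaj
Reading characters right to left:
  Position 5: 'j'
  Position 4: 'a'
  Position 3: 'h'
  Position 2: 'o'
  Position 1: 'd'
  Position 0: 'h'
Reversed: jahodh

jahodh


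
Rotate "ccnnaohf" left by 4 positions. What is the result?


Input: "ccnnaohf", rotate left by 4
First 4 characters: "ccnn"
Remaining characters: "aohf"
Concatenate remaining + first: "aohf" + "ccnn" = "aohfccnn"

aohfccnn


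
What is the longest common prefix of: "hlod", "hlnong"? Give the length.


Words: hlod, hlnong
  Position 0: all 'h' => match
  Position 1: all 'l' => match
  Position 2: ('o', 'n') => mismatch, stop
LCP = "hl" (length 2)

2


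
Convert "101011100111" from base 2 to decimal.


Input: "101011100111" in base 2
Positional expansion:
  Digit '1' (value 1) x 2^11 = 2048
  Digit '0' (value 0) x 2^10 = 0
  Digit '1' (value 1) x 2^9 = 512
  Digit '0' (value 0) x 2^8 = 0
  Digit '1' (value 1) x 2^7 = 128
  Digit '1' (value 1) x 2^6 = 64
  Digit '1' (value 1) x 2^5 = 32
  Digit '0' (value 0) x 2^4 = 0
  Digit '0' (value 0) x 2^3 = 0
  Digit '1' (value 1) x 2^2 = 4
  Digit '1' (value 1) x 2^1 = 2
  Digit '1' (value 1) x 2^0 = 1
Sum = 2791

2791


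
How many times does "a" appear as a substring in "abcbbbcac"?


Searching for "a" in "abcbbbcac"
Scanning each position:
  Position 0: "a" => MATCH
  Position 1: "b" => no
  Position 2: "c" => no
  Position 3: "b" => no
  Position 4: "b" => no
  Position 5: "b" => no
  Position 6: "c" => no
  Position 7: "a" => MATCH
  Position 8: "c" => no
Total occurrences: 2

2


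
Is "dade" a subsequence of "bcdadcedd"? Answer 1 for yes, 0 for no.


Check if "dade" is a subsequence of "bcdadcedd"
Greedy scan:
  Position 0 ('b'): no match needed
  Position 1 ('c'): no match needed
  Position 2 ('d'): matches sub[0] = 'd'
  Position 3 ('a'): matches sub[1] = 'a'
  Position 4 ('d'): matches sub[2] = 'd'
  Position 5 ('c'): no match needed
  Position 6 ('e'): matches sub[3] = 'e'
  Position 7 ('d'): no match needed
  Position 8 ('d'): no match needed
All 4 characters matched => is a subsequence

1


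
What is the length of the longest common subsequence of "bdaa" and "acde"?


LCS of "bdaa" and "acde"
DP table:
           a    c    d    e
      0    0    0    0    0
  b   0    0    0    0    0
  d   0    0    0    1    1
  a   0    1    1    1    1
  a   0    1    1    1    1
LCS length = dp[4][4] = 1

1


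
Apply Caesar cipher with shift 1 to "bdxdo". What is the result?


Caesar cipher: shift "bdxdo" by 1
  'b' (pos 1) + 1 = pos 2 = 'c'
  'd' (pos 3) + 1 = pos 4 = 'e'
  'x' (pos 23) + 1 = pos 24 = 'y'
  'd' (pos 3) + 1 = pos 4 = 'e'
  'o' (pos 14) + 1 = pos 15 = 'p'
Result: ceyep

ceyep


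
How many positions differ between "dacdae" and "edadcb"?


Comparing "dacdae" and "edadcb" position by position:
  Position 0: 'd' vs 'e' => DIFFER
  Position 1: 'a' vs 'd' => DIFFER
  Position 2: 'c' vs 'a' => DIFFER
  Position 3: 'd' vs 'd' => same
  Position 4: 'a' vs 'c' => DIFFER
  Position 5: 'e' vs 'b' => DIFFER
Positions that differ: 5

5


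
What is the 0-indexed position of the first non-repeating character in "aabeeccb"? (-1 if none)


Input: aabeeccb
Character frequencies:
  'a': 2
  'b': 2
  'c': 2
  'e': 2
Scanning left to right for freq == 1:
  Position 0 ('a'): freq=2, skip
  Position 1 ('a'): freq=2, skip
  Position 2 ('b'): freq=2, skip
  Position 3 ('e'): freq=2, skip
  Position 4 ('e'): freq=2, skip
  Position 5 ('c'): freq=2, skip
  Position 6 ('c'): freq=2, skip
  Position 7 ('b'): freq=2, skip
  No unique character found => answer = -1

-1


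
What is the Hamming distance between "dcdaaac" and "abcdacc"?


Comparing "dcdaaac" and "abcdacc" position by position:
  Position 0: 'd' vs 'a' => differ
  Position 1: 'c' vs 'b' => differ
  Position 2: 'd' vs 'c' => differ
  Position 3: 'a' vs 'd' => differ
  Position 4: 'a' vs 'a' => same
  Position 5: 'a' vs 'c' => differ
  Position 6: 'c' vs 'c' => same
Total differences (Hamming distance): 5

5


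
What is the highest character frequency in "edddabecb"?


Input: edddabecb
Character counts:
  'a': 1
  'b': 2
  'c': 1
  'd': 3
  'e': 2
Maximum frequency: 3

3


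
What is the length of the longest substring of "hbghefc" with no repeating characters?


Input: "hbghefc"
Sliding window (track last position of each char):
  Position 0 ('h'): window [0,0] length 1 -- new best
  Position 1 ('b'): window [0,1] length 2 -- new best
  Position 2 ('g'): window [0,2] length 3 -- new best
  Position 3 ('h'): repeat (last at 0), move window start to 1
  Position 3 ('h'): window [1,3] length 3
  Position 4 ('e'): window [1,4] length 4 -- new best
  Position 5 ('f'): window [1,5] length 5 -- new best
  Position 6 ('c'): window [1,6] length 6 -- new best
Longest substring with no repeats: "bghefc" with length 6

6


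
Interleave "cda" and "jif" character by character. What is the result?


Interleaving "cda" and "jif":
  Position 0: 'c' from first, 'j' from second => "cj"
  Position 1: 'd' from first, 'i' from second => "di"
  Position 2: 'a' from first, 'f' from second => "af"
Result: cjdiaf

cjdiaf


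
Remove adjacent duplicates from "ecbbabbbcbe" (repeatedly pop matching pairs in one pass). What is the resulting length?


Input: ecbbabbbcbe
Stack-based adjacent duplicate removal:
  Read 'e': push. Stack: e
  Read 'c': push. Stack: ec
  Read 'b': push. Stack: ecb
  Read 'b': matches stack top 'b' => pop. Stack: ec
  Read 'a': push. Stack: eca
  Read 'b': push. Stack: ecab
  Read 'b': matches stack top 'b' => pop. Stack: eca
  Read 'b': push. Stack: ecab
  Read 'c': push. Stack: ecabc
  Read 'b': push. Stack: ecabcb
  Read 'e': push. Stack: ecabcbe
Final stack: "ecabcbe" (length 7)

7


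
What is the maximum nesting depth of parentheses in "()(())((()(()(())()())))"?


Input: "()(())((()(()(())()())))"
Tracking depth:
  Position 0 '(': depth becomes 1
  Position 1 ')': depth becomes 0
  Position 2 '(': depth becomes 1
  Position 3 '(': depth becomes 2
  Position 4 ')': depth becomes 1
  Position 5 ')': depth becomes 0
  Position 6 '(': depth becomes 1
  Position 7 '(': depth becomes 2
  Position 8 '(': depth becomes 3
  Position 9 ')': depth becomes 2
  Position 10 '(': depth becomes 3
  Position 11 '(': depth becomes 4
  Position 12 ')': depth becomes 3
  Position 13 '(': depth becomes 4
  Position 14 '(': depth becomes 5
  Position 15 ')': depth becomes 4
  Position 16 ')': depth becomes 3
  Position 17 '(': depth becomes 4
  Position 18 ')': depth becomes 3
  Position 19 '(': depth becomes 4
  Position 20 ')': depth becomes 3
  Position 21 ')': depth becomes 2
  Position 22 ')': depth becomes 1
  Position 23 ')': depth becomes 0
Maximum depth reached: 5

5


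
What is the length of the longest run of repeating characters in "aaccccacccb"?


Input: "aaccccacccb"
Scanning for longest run:
  Position 1 ('a'): continues run of 'a', length=2
  Position 2 ('c'): new char, reset run to 1
  Position 3 ('c'): continues run of 'c', length=2
  Position 4 ('c'): continues run of 'c', length=3
  Position 5 ('c'): continues run of 'c', length=4
  Position 6 ('a'): new char, reset run to 1
  Position 7 ('c'): new char, reset run to 1
  Position 8 ('c'): continues run of 'c', length=2
  Position 9 ('c'): continues run of 'c', length=3
  Position 10 ('b'): new char, reset run to 1
Longest run: 'c' with length 4

4


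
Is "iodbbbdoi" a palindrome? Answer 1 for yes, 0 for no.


Input: iodbbbdoi
Reversed: iodbbbdoi
  Compare pos 0 ('i') with pos 8 ('i'): match
  Compare pos 1 ('o') with pos 7 ('o'): match
  Compare pos 2 ('d') with pos 6 ('d'): match
  Compare pos 3 ('b') with pos 5 ('b'): match
Result: palindrome

1


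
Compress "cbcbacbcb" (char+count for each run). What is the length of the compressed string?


Input: cbcbacbcb
Runs:
  'c' x 1 => "c1"
  'b' x 1 => "b1"
  'c' x 1 => "c1"
  'b' x 1 => "b1"
  'a' x 1 => "a1"
  'c' x 1 => "c1"
  'b' x 1 => "b1"
  'c' x 1 => "c1"
  'b' x 1 => "b1"
Compressed: "c1b1c1b1a1c1b1c1b1"
Compressed length: 18

18


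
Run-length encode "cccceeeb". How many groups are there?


Input: cccceeeb
Scanning for consecutive runs:
  Group 1: 'c' x 4 (positions 0-3)
  Group 2: 'e' x 3 (positions 4-6)
  Group 3: 'b' x 1 (positions 7-7)
Total groups: 3

3


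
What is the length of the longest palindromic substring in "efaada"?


Input: "efaada"
Checking substrings for palindromes:
  [3:6] "ada" (len 3) => palindrome
  [2:4] "aa" (len 2) => palindrome
Longest palindromic substring: "ada" with length 3

3


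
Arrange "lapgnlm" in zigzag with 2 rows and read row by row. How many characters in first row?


Zigzag "lapgnlm" into 2 rows:
Placing characters:
  'l' => row 0
  'a' => row 1
  'p' => row 0
  'g' => row 1
  'n' => row 0
  'l' => row 1
  'm' => row 0
Rows:
  Row 0: "lpnm"
  Row 1: "agl"
First row length: 4

4


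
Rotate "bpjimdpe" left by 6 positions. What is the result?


Input: "bpjimdpe", rotate left by 6
First 6 characters: "bpjimd"
Remaining characters: "pe"
Concatenate remaining + first: "pe" + "bpjimd" = "pebpjimd"

pebpjimd


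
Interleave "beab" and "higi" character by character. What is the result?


Interleaving "beab" and "higi":
  Position 0: 'b' from first, 'h' from second => "bh"
  Position 1: 'e' from first, 'i' from second => "ei"
  Position 2: 'a' from first, 'g' from second => "ag"
  Position 3: 'b' from first, 'i' from second => "bi"
Result: bheiagbi

bheiagbi


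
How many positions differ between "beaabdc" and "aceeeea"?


Comparing "beaabdc" and "aceeeea" position by position:
  Position 0: 'b' vs 'a' => DIFFER
  Position 1: 'e' vs 'c' => DIFFER
  Position 2: 'a' vs 'e' => DIFFER
  Position 3: 'a' vs 'e' => DIFFER
  Position 4: 'b' vs 'e' => DIFFER
  Position 5: 'd' vs 'e' => DIFFER
  Position 6: 'c' vs 'a' => DIFFER
Positions that differ: 7

7


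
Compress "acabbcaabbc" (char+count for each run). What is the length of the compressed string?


Input: acabbcaabbc
Runs:
  'a' x 1 => "a1"
  'c' x 1 => "c1"
  'a' x 1 => "a1"
  'b' x 2 => "b2"
  'c' x 1 => "c1"
  'a' x 2 => "a2"
  'b' x 2 => "b2"
  'c' x 1 => "c1"
Compressed: "a1c1a1b2c1a2b2c1"
Compressed length: 16

16


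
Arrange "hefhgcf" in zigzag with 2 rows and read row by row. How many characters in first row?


Zigzag "hefhgcf" into 2 rows:
Placing characters:
  'h' => row 0
  'e' => row 1
  'f' => row 0
  'h' => row 1
  'g' => row 0
  'c' => row 1
  'f' => row 0
Rows:
  Row 0: "hfgf"
  Row 1: "ehc"
First row length: 4

4


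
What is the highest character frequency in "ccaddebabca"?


Input: ccaddebabca
Character counts:
  'a': 3
  'b': 2
  'c': 3
  'd': 2
  'e': 1
Maximum frequency: 3

3


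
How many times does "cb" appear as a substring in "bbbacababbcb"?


Searching for "cb" in "bbbacababbcb"
Scanning each position:
  Position 0: "bb" => no
  Position 1: "bb" => no
  Position 2: "ba" => no
  Position 3: "ac" => no
  Position 4: "ca" => no
  Position 5: "ab" => no
  Position 6: "ba" => no
  Position 7: "ab" => no
  Position 8: "bb" => no
  Position 9: "bc" => no
  Position 10: "cb" => MATCH
Total occurrences: 1

1


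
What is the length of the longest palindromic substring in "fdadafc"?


Input: "fdadafc"
Checking substrings for palindromes:
  [1:4] "dad" (len 3) => palindrome
  [2:5] "ada" (len 3) => palindrome
Longest palindromic substring: "dad" with length 3

3


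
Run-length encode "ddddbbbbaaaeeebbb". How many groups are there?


Input: ddddbbbbaaaeeebbb
Scanning for consecutive runs:
  Group 1: 'd' x 4 (positions 0-3)
  Group 2: 'b' x 4 (positions 4-7)
  Group 3: 'a' x 3 (positions 8-10)
  Group 4: 'e' x 3 (positions 11-13)
  Group 5: 'b' x 3 (positions 14-16)
Total groups: 5

5


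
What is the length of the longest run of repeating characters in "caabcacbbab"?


Input: "caabcacbbab"
Scanning for longest run:
  Position 1 ('a'): new char, reset run to 1
  Position 2 ('a'): continues run of 'a', length=2
  Position 3 ('b'): new char, reset run to 1
  Position 4 ('c'): new char, reset run to 1
  Position 5 ('a'): new char, reset run to 1
  Position 6 ('c'): new char, reset run to 1
  Position 7 ('b'): new char, reset run to 1
  Position 8 ('b'): continues run of 'b', length=2
  Position 9 ('a'): new char, reset run to 1
  Position 10 ('b'): new char, reset run to 1
Longest run: 'a' with length 2

2


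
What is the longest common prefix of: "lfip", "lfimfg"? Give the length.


Words: lfip, lfimfg
  Position 0: all 'l' => match
  Position 1: all 'f' => match
  Position 2: all 'i' => match
  Position 3: ('p', 'm') => mismatch, stop
LCP = "lfi" (length 3)

3


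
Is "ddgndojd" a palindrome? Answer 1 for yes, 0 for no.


Input: ddgndojd
Reversed: djodngdd
  Compare pos 0 ('d') with pos 7 ('d'): match
  Compare pos 1 ('d') with pos 6 ('j'): MISMATCH
  Compare pos 2 ('g') with pos 5 ('o'): MISMATCH
  Compare pos 3 ('n') with pos 4 ('d'): MISMATCH
Result: not a palindrome

0


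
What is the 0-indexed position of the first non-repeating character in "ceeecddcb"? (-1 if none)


Input: ceeecddcb
Character frequencies:
  'b': 1
  'c': 3
  'd': 2
  'e': 3
Scanning left to right for freq == 1:
  Position 0 ('c'): freq=3, skip
  Position 1 ('e'): freq=3, skip
  Position 2 ('e'): freq=3, skip
  Position 3 ('e'): freq=3, skip
  Position 4 ('c'): freq=3, skip
  Position 5 ('d'): freq=2, skip
  Position 6 ('d'): freq=2, skip
  Position 7 ('c'): freq=3, skip
  Position 8 ('b'): unique! => answer = 8

8


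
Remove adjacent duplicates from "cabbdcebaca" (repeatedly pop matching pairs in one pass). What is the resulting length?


Input: cabbdcebaca
Stack-based adjacent duplicate removal:
  Read 'c': push. Stack: c
  Read 'a': push. Stack: ca
  Read 'b': push. Stack: cab
  Read 'b': matches stack top 'b' => pop. Stack: ca
  Read 'd': push. Stack: cad
  Read 'c': push. Stack: cadc
  Read 'e': push. Stack: cadce
  Read 'b': push. Stack: cadceb
  Read 'a': push. Stack: cadceba
  Read 'c': push. Stack: cadcebac
  Read 'a': push. Stack: cadcebaca
Final stack: "cadcebaca" (length 9)

9


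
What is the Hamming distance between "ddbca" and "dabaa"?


Comparing "ddbca" and "dabaa" position by position:
  Position 0: 'd' vs 'd' => same
  Position 1: 'd' vs 'a' => differ
  Position 2: 'b' vs 'b' => same
  Position 3: 'c' vs 'a' => differ
  Position 4: 'a' vs 'a' => same
Total differences (Hamming distance): 2

2


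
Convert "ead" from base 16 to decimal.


Input: "ead" in base 16
Positional expansion:
  Digit 'e' (value 14) x 16^2 = 3584
  Digit 'a' (value 10) x 16^1 = 160
  Digit 'd' (value 13) x 16^0 = 13
Sum = 3757

3757


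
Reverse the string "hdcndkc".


Input: hdcndkc
Reading characters right to left:
  Position 6: 'c'
  Position 5: 'k'
  Position 4: 'd'
  Position 3: 'n'
  Position 2: 'c'
  Position 1: 'd'
  Position 0: 'h'
Reversed: ckdncdh

ckdncdh


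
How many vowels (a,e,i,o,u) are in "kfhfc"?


Input: kfhfc
Checking each character:
  'k' at position 0: consonant
  'f' at position 1: consonant
  'h' at position 2: consonant
  'f' at position 3: consonant
  'c' at position 4: consonant
Total vowels: 0

0


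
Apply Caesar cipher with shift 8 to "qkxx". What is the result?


Caesar cipher: shift "qkxx" by 8
  'q' (pos 16) + 8 = pos 24 = 'y'
  'k' (pos 10) + 8 = pos 18 = 's'
  'x' (pos 23) + 8 = pos 5 = 'f'
  'x' (pos 23) + 8 = pos 5 = 'f'
Result: ysff

ysff


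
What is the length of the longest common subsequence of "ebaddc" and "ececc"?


LCS of "ebaddc" and "ececc"
DP table:
           e    c    e    c    c
      0    0    0    0    0    0
  e   0    1    1    1    1    1
  b   0    1    1    1    1    1
  a   0    1    1    1    1    1
  d   0    1    1    1    1    1
  d   0    1    1    1    1    1
  c   0    1    2    2    2    2
LCS length = dp[6][5] = 2

2


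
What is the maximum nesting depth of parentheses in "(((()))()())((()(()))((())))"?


Input: "(((()))()())((()(()))((())))"
Tracking depth:
  Position 0 '(': depth becomes 1
  Position 1 '(': depth becomes 2
  Position 2 '(': depth becomes 3
  Position 3 '(': depth becomes 4
  Position 4 ')': depth becomes 3
  Position 5 ')': depth becomes 2
  Position 6 ')': depth becomes 1
  Position 7 '(': depth becomes 2
  Position 8 ')': depth becomes 1
  Position 9 '(': depth becomes 2
  Position 10 ')': depth becomes 1
  Position 11 ')': depth becomes 0
  Position 12 '(': depth becomes 1
  Position 13 '(': depth becomes 2
  Position 14 '(': depth becomes 3
  Position 15 ')': depth becomes 2
  Position 16 '(': depth becomes 3
  Position 17 '(': depth becomes 4
  Position 18 ')': depth becomes 3
  Position 19 ')': depth becomes 2
  Position 20 ')': depth becomes 1
  Position 21 '(': depth becomes 2
  Position 22 '(': depth becomes 3
  Position 23 '(': depth becomes 4
  Position 24 ')': depth becomes 3
  Position 25 ')': depth becomes 2
  Position 26 ')': depth becomes 1
  Position 27 ')': depth becomes 0
Maximum depth reached: 4

4


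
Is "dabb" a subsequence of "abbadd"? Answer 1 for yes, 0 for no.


Check if "dabb" is a subsequence of "abbadd"
Greedy scan:
  Position 0 ('a'): no match needed
  Position 1 ('b'): no match needed
  Position 2 ('b'): no match needed
  Position 3 ('a'): no match needed
  Position 4 ('d'): matches sub[0] = 'd'
  Position 5 ('d'): no match needed
Only matched 1/4 characters => not a subsequence

0


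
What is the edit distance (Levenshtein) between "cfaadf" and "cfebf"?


Computing edit distance: "cfaadf" -> "cfebf"
DP table:
           c    f    e    b    f
      0    1    2    3    4    5
  c   1    0    1    2    3    4
  f   2    1    0    1    2    3
  a   3    2    1    1    2    3
  a   4    3    2    2    2    3
  d   5    4    3    3    3    3
  f   6    5    4    4    4    3
Edit distance = dp[6][5] = 3

3


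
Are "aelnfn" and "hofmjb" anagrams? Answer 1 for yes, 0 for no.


Strings: "aelnfn", "hofmjb"
Sorted first:  aeflnn
Sorted second: bfhjmo
Differ at position 0: 'a' vs 'b' => not anagrams

0


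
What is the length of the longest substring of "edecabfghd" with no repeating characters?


Input: "edecabfghd"
Sliding window (track last position of each char):
  Position 0 ('e'): window [0,0] length 1 -- new best
  Position 1 ('d'): window [0,1] length 2 -- new best
  Position 2 ('e'): repeat (last at 0), move window start to 1
  Position 2 ('e'): window [1,2] length 2
  Position 3 ('c'): window [1,3] length 3 -- new best
  Position 4 ('a'): window [1,4] length 4 -- new best
  Position 5 ('b'): window [1,5] length 5 -- new best
  Position 6 ('f'): window [1,6] length 6 -- new best
  Position 7 ('g'): window [1,7] length 7 -- new best
  Position 8 ('h'): window [1,8] length 8 -- new best
  Position 9 ('d'): repeat (last at 1), move window start to 2
  Position 9 ('d'): window [2,9] length 8
Longest substring with no repeats: "decabfgh" with length 8

8
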